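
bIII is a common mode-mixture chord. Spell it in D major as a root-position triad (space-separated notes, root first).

bIII is built on the lowered scale degree 3. In D major degree 3 is F#; lowered it becomes F. Stacking thirds in D minor on F gives F–A–C.

F A C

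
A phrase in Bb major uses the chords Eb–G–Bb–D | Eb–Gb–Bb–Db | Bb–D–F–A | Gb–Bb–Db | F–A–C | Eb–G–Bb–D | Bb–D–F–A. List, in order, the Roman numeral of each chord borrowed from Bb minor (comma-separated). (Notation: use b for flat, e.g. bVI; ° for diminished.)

In Bb major the diatonic chords are Bb, Cm, Dm, Eb, F, Gm, Adim. Eb–G–Bb–D = Ebmaj7, Bb–D–F–A = Bbmaj7 and F–A–C = F are all diatonic. Eb–Gb–Bb–Db doesn't fit — on degree 4 Bb major would have Eb (IV). Ebm7 is the degree-4 chord of Bb minor, so it is the borrowed iv7. Gb–Bb–Db is not: scale degree 6 in Bb major carries Gm (vi). In Bb minor the chord on that degree is Gb, so here it functions as bVI, borrowed from the parallel minor.

iv7, bVI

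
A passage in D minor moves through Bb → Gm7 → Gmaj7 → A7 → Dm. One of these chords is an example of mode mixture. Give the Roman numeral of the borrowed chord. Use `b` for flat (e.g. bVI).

In D minor (with V from harmonic minor) the diatonic chords are Dm, Edim, F, Gm, A, Bb, C. Bb, Gm7, A7 and Dm all belong to that set. Gmaj7 (G–B–D–F#) doesn't fit — on degree 4 D minor would have Gm (iv). Gmaj7 is the degree-4 chord of D major, so it is the borrowed IVmaj7.

IVmaj7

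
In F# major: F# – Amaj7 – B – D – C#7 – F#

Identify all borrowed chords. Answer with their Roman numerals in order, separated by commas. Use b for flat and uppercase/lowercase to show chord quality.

bIIImaj7, bVI

F# major has the diatonic set F#, G#m, A#m, B, C#, D#m, E#dim. Of the given chords, F#, B and C#7 are diatonic. Amaj7 (A–C#–E–G#) doesn't fit — on degree 3 F# major would have A#m (iii). Amaj7 is the degree-3 chord of F# minor, so it is the borrowed bIIImaj7. But D (D–F#–A) is foreign: the diatonic vi on degree 6 is D#m, whereas D comes from F# minor. It is labeled bVI.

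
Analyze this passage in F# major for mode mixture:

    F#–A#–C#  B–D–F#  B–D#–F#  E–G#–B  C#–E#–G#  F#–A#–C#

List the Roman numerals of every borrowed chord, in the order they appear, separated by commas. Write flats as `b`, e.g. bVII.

The diatonic triads in F# major are F#, G#m, A#m, B, C#, D#m, E#dim. Of the given chords, F#–A#–C# = F#, B–D#–F# = B and C#–E#–G# = C# are diatonic. B–D–F# is not: scale degree 4 in F# major carries B (IV). In F# minor the chord on that degree is Bm, so here it functions as iv, borrowed from the parallel minor. But E–G#–B is foreign: the diatonic vii° on degree 7 is E#dim, whereas E comes from F# minor. It is labeled bVII.

iv, bVII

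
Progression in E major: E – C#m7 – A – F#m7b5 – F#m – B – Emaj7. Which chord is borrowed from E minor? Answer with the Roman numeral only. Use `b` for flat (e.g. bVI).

iiø7

The diatonic triads in E major are E, F#m, G#m, A, B, C#m, D#dim. E, C#m7, A, F#m, B and Emaj7 all belong to that set. F#m7b5 (F#–A–C–E) is not: scale degree 2 in E major carries F#m (ii). In E minor the chord on that degree is F#m7b5, so here it functions as iiø7, borrowed from the parallel minor.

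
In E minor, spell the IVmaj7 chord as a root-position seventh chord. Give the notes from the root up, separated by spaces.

IVmaj7 is built on scale degree 4, which is A in both E minor and its parallel. Building the major-seventh chord from the parallel major on A: A–C#–E–G#.

A C# E G#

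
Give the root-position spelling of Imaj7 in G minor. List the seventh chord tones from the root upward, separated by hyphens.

Imaj7 is built on scale degree 1, which is G in both G minor and its parallel. In G major the chord on G is G–B–D–F#.

G-B-D-F#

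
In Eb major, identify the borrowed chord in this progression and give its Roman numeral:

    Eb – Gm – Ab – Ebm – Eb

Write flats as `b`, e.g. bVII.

In Eb major the diatonic chords are Eb, Fm, Gm, Ab, Bb, Cm, Ddim. Eb, Gm and Ab all belong to that set. Ebm (Eb–Gb–Bb) doesn't fit — on degree 1 Eb major would have Eb (I). Ebm is the degree-1 chord of Eb minor, so it is the borrowed i.

i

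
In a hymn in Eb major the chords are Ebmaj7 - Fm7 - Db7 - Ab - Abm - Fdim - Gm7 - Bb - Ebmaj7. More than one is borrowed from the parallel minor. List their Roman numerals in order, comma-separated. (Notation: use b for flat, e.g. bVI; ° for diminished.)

bVII7, iv, ii°

In Eb major the diatonic chords are Eb, Fm, Gm, Ab, Bb, Cm, Ddim. Of the given chords, Ebmaj7, Fm7, Ab, Gm7 and Bb are diatonic. Db7 (Db–F–Ab–Cb) is not: scale degree 7 in Eb major carries Ddim (vii°). In Eb minor the chord on that degree is Db7, so here it functions as bVII7, borrowed from the parallel minor. Abm (Ab–Cb–Eb) is not: scale degree 4 in Eb major carries Ab (IV). In Eb minor the chord on that degree is Abm, so here it functions as iv, borrowed from the parallel minor. But Fdim (F–Ab–Cb) is foreign: the diatonic ii on degree 2 is Fm, whereas Fdim comes from Eb minor. It is labeled ii°.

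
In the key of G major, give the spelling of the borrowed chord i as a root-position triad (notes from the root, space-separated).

G Bb D

The root, G, is scale degree 1 — the same note in G major and G minor; only the chord quality changes. In G minor the chord on G is G–Bb–D.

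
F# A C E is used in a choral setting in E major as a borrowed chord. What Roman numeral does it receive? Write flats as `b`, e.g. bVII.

iiø7

F# is scale degree 2 in E major. F#–A–C–E is a half-diminished-seventh chord — the form found in E minor, not the diatonic ii (F#m). Borrowed into E major it is written iiø7.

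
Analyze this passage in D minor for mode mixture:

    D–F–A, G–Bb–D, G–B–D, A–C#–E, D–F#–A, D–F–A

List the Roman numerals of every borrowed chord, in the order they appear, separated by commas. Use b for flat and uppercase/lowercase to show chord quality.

D minor has the diatonic set Dm, Edim, F, Gm, A, Bb, C (with V from harmonic minor). D–F–A = Dm, G–Bb–D = Gm and A–C#–E = A all belong to that set. But G–B–D is foreign: the diatonic iv on degree 4 is Gm, whereas G comes from D major. It is labeled IV. But D–F#–A is foreign: the diatonic i on degree 1 is Dm, whereas D comes from D major. It is labeled I.

IV, I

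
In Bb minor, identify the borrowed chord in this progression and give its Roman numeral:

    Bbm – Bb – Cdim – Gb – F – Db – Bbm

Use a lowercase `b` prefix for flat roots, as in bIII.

In Bb minor (with V from harmonic minor) the diatonic chords are Bbm, Cdim, Db, Ebm, F, Gb, Ab. Of the given chords, Bbm, Cdim, Gb, F and Db are diatonic. Bb (Bb–D–F) doesn't fit — on degree 1 Bb minor would have Bbm (i). Bb is the degree-1 chord of Bb major, so it is the borrowed I.

I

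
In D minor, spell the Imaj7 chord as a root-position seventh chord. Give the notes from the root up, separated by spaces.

D F# A C#

The root, D, is scale degree 1 — the same note in D minor and D major; only the chord quality changes. Building the major-seventh chord from the parallel major on D: D–F#–A–C#.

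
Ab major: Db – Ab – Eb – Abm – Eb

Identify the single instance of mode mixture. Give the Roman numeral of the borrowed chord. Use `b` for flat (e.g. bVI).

The diatonic triads in Ab major are Ab, Bbm, Cm, Db, Eb, Fm, Gdim. Db, Ab and Eb are all diatonic. Abm (Ab–Cb–Eb) is not: scale degree 1 in Ab major carries Ab (I). In Ab minor the chord on that degree is Abm, so here it functions as i, borrowed from the parallel minor.

i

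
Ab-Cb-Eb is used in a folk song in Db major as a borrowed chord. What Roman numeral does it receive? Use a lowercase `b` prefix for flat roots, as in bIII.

The root Ab is the diatonic 5th degree of Db major; the borrowing shows in the chord quality. Ab–Cb–Eb is a minor chord — the form found in Db minor, not the diatonic V (Ab). Borrowed into Db major it is written v.

v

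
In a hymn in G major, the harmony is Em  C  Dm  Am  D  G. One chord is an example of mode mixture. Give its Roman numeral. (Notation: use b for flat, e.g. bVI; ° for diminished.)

G major has the diatonic set G, Am, Bm, C, D, Em, F#dim. Em, C, Am, D and G are all diatonic. But Dm (D–F–A) is foreign: the diatonic V on degree 5 is D, whereas Dm comes from G minor. It is labeled v.

v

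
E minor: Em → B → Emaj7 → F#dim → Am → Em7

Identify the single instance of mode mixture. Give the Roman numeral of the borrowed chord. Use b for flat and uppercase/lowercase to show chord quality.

Imaj7

The diatonic triads in E minor (with V from harmonic minor) are Em, F#dim, G, Am, B, C, D. Of the given chords, Em, B, F#dim, Am and Em7 are diatonic. Emaj7 (E–G#–B–D#) is not: scale degree 1 in E minor carries Em (i). In E major the chord on that degree is Emaj7, so here it functions as Imaj7, borrowed from the parallel major.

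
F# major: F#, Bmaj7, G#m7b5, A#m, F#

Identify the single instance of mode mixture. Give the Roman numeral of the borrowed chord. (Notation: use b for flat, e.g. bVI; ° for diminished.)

F# major has the diatonic set F#, G#m, A#m, B, C#, D#m, E#dim. Of the given chords, F#, Bmaj7 and A#m are diatonic. But G#m7b5 (G#–B–D–F#) is foreign: the diatonic ii on degree 2 is G#m, whereas G#m7b5 comes from F# minor. It is labeled iiø7.

iiø7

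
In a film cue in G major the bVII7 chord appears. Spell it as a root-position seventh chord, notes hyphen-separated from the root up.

The root of bVII7 is the lowered 7th degree: F# becomes F. Stacking thirds in G minor on F gives F–A–C–Eb.

F-A-C-Eb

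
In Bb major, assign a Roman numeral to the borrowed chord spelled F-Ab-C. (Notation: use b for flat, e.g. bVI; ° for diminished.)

v

The root F is the diatonic 5th degree of Bb major; the borrowing shows in the chord quality. The diatonic chord on degree 5 would be F (V), but F–Ab–C is the minor chord from Bb minor. As a borrowed chord it is labeled v.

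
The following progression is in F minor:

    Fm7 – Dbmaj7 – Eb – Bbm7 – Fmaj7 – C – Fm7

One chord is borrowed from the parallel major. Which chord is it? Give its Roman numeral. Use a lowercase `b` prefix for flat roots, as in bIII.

F minor has the diatonic set Fm, Gdim, Ab, Bbm, C, Db, Eb (with V from harmonic minor). Fm7, Dbmaj7, Eb, Bbm7 and C all belong to that set. But Fmaj7 (F–A–C–E) is foreign: the diatonic i on degree 1 is Fm, whereas Fmaj7 comes from F major. It is labeled Imaj7.

Imaj7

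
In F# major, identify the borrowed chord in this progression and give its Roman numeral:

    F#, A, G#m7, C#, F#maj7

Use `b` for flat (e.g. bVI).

The diatonic triads in F# major are F#, G#m, A#m, B, C#, D#m, E#dim. Of the given chords, F#, G#m7, C# and F#maj7 are diatonic. But A (A–C#–E) is foreign: the diatonic iii on degree 3 is A#m, whereas A comes from F# minor. It is labeled bIII.

bIII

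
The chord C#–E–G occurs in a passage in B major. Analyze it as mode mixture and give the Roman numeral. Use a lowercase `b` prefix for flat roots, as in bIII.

The root C# is the diatonic 2nd degree of B major; the borrowing shows in the chord quality. The diatonic chord on degree 2 would be C#m (ii), but C#–E–G is the diminished chord from B minor. As a borrowed chord it is labeled ii°.

ii°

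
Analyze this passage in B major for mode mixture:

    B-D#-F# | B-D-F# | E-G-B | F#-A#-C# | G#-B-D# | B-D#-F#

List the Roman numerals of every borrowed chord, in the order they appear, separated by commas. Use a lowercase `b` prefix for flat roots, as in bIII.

i, iv

The diatonic triads in B major are B, C#m, D#m, E, F#, G#m, A#dim. Of the given chords, B–D#–F# = B, F#–A#–C# = F# and G#–B–D# = G#m are diatonic. B–D–F# doesn't fit — on degree 1 B major would have B (I). Bm is the degree-1 chord of B minor, so it is the borrowed i. But E–G–B is foreign: the diatonic IV on degree 4 is E, whereas Em comes from B minor. It is labeled iv.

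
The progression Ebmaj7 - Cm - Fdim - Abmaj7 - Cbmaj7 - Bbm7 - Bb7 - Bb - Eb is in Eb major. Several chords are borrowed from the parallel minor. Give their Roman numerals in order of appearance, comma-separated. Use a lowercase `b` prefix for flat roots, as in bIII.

ii°, bVImaj7, v7

In Eb major the diatonic chords are Eb, Fm, Gm, Ab, Bb, Cm, Ddim. Of the given chords, Ebmaj7, Cm, Abmaj7, Bb7, Bb and Eb are diatonic. Fdim (F–Ab–Cb) doesn't fit — on degree 2 Eb major would have Fm (ii). Fdim is the degree-2 chord of Eb minor, so it is the borrowed ii°. Cbmaj7 (Cb–Eb–Gb–Bb) doesn't fit — on degree 6 Eb major would have Cm (vi). Cbmaj7 is the degree-6 chord of Eb minor, so it is the borrowed bVImaj7. Bbm7 (Bb–Db–F–Ab) doesn't fit — on degree 5 Eb major would have Bb (V). Bbm7 is the degree-5 chord of Eb minor, so it is the borrowed v7.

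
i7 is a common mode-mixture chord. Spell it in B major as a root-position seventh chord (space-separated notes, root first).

i7 is built on scale degree 1, which is B in both B major and its parallel. Building the minor-seventh chord from the parallel minor on B: B–D–F#–A.

B D F# A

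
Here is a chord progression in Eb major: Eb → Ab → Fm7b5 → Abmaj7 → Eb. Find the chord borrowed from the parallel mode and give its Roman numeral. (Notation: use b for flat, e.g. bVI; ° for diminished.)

In Eb major the diatonic chords are Eb, Fm, Gm, Ab, Bb, Cm, Ddim. Eb, Ab and Abmaj7 are all diatonic. But Fm7b5 (F–Ab–Cb–Eb) is foreign: the diatonic ii on degree 2 is Fm, whereas Fm7b5 comes from Eb minor. It is labeled iiø7.

iiø7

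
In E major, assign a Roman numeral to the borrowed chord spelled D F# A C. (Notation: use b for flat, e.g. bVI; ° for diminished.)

D is the lowered form of scale degree 7 in E major (the diatonic degree 7 is D#). D–F#–A–C is a dominant-seventh chord — the form found in E minor, not the diatonic vii° (D#dim). Borrowed into E major it is written bVII7.

bVII7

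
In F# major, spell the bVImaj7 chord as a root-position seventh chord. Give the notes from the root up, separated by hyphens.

D-F#-A-C#

The root of bVImaj7 is the lowered 6th degree: D# becomes D. In F# minor the chord on D is D–F#–A–C#.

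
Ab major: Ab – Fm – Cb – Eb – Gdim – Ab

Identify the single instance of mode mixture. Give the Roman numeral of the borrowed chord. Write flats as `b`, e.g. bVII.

Ab major has the diatonic set Ab, Bbm, Cm, Db, Eb, Fm, Gdim. Ab, Fm, Eb and Gdim all belong to that set. Cb (Cb–Eb–Gb) doesn't fit — on degree 3 Ab major would have Cm (iii). Cb is the degree-3 chord of Ab minor, so it is the borrowed bIII.

bIII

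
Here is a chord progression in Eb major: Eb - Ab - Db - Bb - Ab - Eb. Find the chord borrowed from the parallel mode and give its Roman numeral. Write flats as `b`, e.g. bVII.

bVII

The diatonic triads in Eb major are Eb, Fm, Gm, Ab, Bb, Cm, Ddim. Eb, Ab and Bb all belong to that set. But Db (Db–F–Ab) is foreign: the diatonic vii° on degree 7 is Ddim, whereas Db comes from Eb minor. It is labeled bVII.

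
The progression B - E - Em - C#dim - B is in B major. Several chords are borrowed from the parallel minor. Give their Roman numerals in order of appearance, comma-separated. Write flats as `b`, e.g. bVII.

iv, ii°

In B major the diatonic chords are B, C#m, D#m, E, F#, G#m, A#dim. B and E both belong to that set. Em (E–G–B) is not: scale degree 4 in B major carries E (IV). In B minor the chord on that degree is Em, so here it functions as iv, borrowed from the parallel minor. C#dim (C#–E–G) is not: scale degree 2 in B major carries C#m (ii). In B minor the chord on that degree is C#dim, so here it functions as ii°, borrowed from the parallel minor.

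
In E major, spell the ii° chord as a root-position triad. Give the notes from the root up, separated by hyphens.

F#-A-C

ii° is built on scale degree 2, which is F# in both E major and its parallel. In E minor the chord on F# is F#–A–C.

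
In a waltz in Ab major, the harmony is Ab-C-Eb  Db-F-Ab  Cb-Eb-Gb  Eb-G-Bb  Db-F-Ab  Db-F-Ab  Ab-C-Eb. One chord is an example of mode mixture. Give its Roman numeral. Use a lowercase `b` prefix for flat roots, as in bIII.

bIII

In Ab major the diatonic chords are Ab, Bbm, Cm, Db, Eb, Fm, Gdim. Ab–C–Eb = Ab, Db–F–Ab = Db and Eb–G–Bb = Eb all belong to that set. But Cb–Eb–Gb is foreign: the diatonic iii on degree 3 is Cm, whereas Cb comes from Ab minor. It is labeled bIII.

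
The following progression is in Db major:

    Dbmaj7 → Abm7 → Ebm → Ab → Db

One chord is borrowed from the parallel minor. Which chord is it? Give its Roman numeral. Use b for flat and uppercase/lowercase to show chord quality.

v7

In Db major the diatonic chords are Db, Ebm, Fm, Gb, Ab, Bbm, Cdim. Dbmaj7, Ebm, Ab and Db are all diatonic. Abm7 (Ab–Cb–Eb–Gb) doesn't fit — on degree 5 Db major would have Ab (V). Abm7 is the degree-5 chord of Db minor, so it is the borrowed v7.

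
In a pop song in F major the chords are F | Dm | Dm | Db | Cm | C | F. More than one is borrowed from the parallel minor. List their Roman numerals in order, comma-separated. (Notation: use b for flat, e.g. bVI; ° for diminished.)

In F major the diatonic chords are F, Gm, Am, Bb, C, Dm, Edim. F, Dm and C are all diatonic. Db (Db–F–Ab) is not: scale degree 6 in F major carries Dm (vi). In F minor the chord on that degree is Db, so here it functions as bVI, borrowed from the parallel minor. Cm (C–Eb–G) doesn't fit — on degree 5 F major would have C (V). Cm is the degree-5 chord of F minor, so it is the borrowed v.

bVI, v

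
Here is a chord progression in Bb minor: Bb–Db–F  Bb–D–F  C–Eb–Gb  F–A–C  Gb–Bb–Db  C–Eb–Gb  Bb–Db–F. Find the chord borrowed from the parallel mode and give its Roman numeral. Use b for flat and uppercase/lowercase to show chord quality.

Bb minor has the diatonic set Bbm, Cdim, Db, Ebm, F, Gb, Ab (with V from harmonic minor). Bb–Db–F = Bbm, C–Eb–Gb = Cdim, F–A–C = F and Gb–Bb–Db = Gb all belong to that set. But Bb–D–F is foreign: the diatonic i on degree 1 is Bbm, whereas Bb comes from Bb major. It is labeled I.

I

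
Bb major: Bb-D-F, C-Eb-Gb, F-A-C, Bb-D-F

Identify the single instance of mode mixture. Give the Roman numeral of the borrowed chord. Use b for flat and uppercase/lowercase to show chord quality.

The diatonic triads in Bb major are Bb, Cm, Dm, Eb, F, Gm, Adim. Bb–D–F = Bb and F–A–C = F both belong to that set. C–Eb–Gb doesn't fit — on degree 2 Bb major would have Cm (ii). Cdim is the degree-2 chord of Bb minor, so it is the borrowed ii°.

ii°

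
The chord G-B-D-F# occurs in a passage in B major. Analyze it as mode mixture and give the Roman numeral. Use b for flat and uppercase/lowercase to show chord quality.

The root G is the lowered 6th scale degree — diatonically B major has G# there. Diatonically B major has G#m (vi) on that degree; G–B–D–F# is instead the major-seventh chord native to B minor, so it takes the label bVImaj7.

bVImaj7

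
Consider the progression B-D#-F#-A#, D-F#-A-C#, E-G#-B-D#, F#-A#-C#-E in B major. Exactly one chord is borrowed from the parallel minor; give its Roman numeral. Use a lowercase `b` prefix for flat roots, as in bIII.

bIIImaj7

The diatonic triads in B major are B, C#m, D#m, E, F#, G#m, A#dim. B–D#–F#–A# = Bmaj7, E–G#–B–D# = Emaj7 and F#–A#–C#–E = F#7 all belong to that set. But D–F#–A–C# is foreign: the diatonic iii on degree 3 is D#m, whereas Dmaj7 comes from B minor. It is labeled bIIImaj7.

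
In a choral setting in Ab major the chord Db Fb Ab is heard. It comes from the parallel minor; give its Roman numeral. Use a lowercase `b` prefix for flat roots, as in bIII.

iv

Db is scale degree 4 in Ab major. Diatonically Ab major has Db (IV) on that degree; Db–Fb–Ab is instead the minor chord native to Ab minor, so it takes the label iv.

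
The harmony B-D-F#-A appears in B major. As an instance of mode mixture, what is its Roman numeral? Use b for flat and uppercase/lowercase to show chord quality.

i7

The root B is the diatonic 1st degree of B major; the borrowing shows in the chord quality. Diatonically B major has B (I) on that degree; B–D–F#–A is instead the minor-seventh chord native to B minor, so it takes the label i7.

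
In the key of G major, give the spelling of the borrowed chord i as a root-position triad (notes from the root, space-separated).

G Bb D

The root, G, is scale degree 1 — the same note in G major and G minor; only the chord quality changes. Building the minor chord from the parallel minor on G: G–Bb–D.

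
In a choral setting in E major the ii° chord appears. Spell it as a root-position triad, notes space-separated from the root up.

F# A C

ii° is built on scale degree 2, which is F# in both E major and its parallel. Building the diminished chord from the parallel minor on F#: F#–A–C.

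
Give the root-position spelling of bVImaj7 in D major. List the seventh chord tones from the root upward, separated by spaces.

Bb D F A

Scale degree 6 in D major is B. bVImaj7 uses the lowered form, Bb, taken from D minor. Building the major-seventh chord from the parallel minor on Bb: Bb–D–F–A.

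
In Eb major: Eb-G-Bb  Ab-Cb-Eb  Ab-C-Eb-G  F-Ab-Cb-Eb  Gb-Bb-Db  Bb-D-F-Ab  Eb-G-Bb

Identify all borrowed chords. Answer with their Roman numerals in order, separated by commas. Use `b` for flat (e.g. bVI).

iv, iiø7, bIII

Eb major has the diatonic set Eb, Fm, Gm, Ab, Bb, Cm, Ddim. Eb–G–Bb = Eb, Ab–C–Eb–G = Abmaj7 and Bb–D–F–Ab = Bb7 all belong to that set. But Ab–Cb–Eb is foreign: the diatonic IV on degree 4 is Ab, whereas Abm comes from Eb minor. It is labeled iv. But F–Ab–Cb–Eb is foreign: the diatonic ii on degree 2 is Fm, whereas Fm7b5 comes from Eb minor. It is labeled iiø7. Gb–Bb–Db is not: scale degree 3 in Eb major carries Gm (iii). In Eb minor the chord on that degree is Gb, so here it functions as bIII, borrowed from the parallel minor.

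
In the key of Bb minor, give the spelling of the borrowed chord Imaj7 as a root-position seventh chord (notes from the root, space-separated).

Bb D F A

The root, Bb, is scale degree 1 — the same note in Bb minor and Bb major; only the chord quality changes. Stacking thirds in Bb major on Bb gives Bb–D–F–A.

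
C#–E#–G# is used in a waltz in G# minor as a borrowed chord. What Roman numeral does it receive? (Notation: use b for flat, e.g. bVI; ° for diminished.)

IV

C# is scale degree 4 in G# minor. Diatonically G# minor has C#m (iv) on that degree; C#–E#–G# is instead the major chord native to G# major, so it takes the label IV.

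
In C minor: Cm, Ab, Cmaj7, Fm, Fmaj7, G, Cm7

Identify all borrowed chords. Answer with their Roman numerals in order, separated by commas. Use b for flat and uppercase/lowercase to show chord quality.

Imaj7, IVmaj7

C minor has the diatonic set Cm, Ddim, Eb, Fm, G, Ab, Bb (with V from harmonic minor). Cm, Ab, Fm, G and Cm7 all belong to that set. Cmaj7 (C–E–G–B) doesn't fit — on degree 1 C minor would have Cm (i). Cmaj7 is the degree-1 chord of C major, so it is the borrowed Imaj7. Fmaj7 (F–A–C–E) doesn't fit — on degree 4 C minor would have Fm (iv). Fmaj7 is the degree-4 chord of C major, so it is the borrowed IVmaj7.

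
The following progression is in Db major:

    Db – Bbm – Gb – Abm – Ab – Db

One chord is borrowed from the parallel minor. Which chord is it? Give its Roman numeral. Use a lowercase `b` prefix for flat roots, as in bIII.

v

The diatonic triads in Db major are Db, Ebm, Fm, Gb, Ab, Bbm, Cdim. Of the given chords, Db, Bbm, Gb and Ab are diatonic. Abm (Ab–Cb–Eb) doesn't fit — on degree 5 Db major would have Ab (V). Abm is the degree-5 chord of Db minor, so it is the borrowed v.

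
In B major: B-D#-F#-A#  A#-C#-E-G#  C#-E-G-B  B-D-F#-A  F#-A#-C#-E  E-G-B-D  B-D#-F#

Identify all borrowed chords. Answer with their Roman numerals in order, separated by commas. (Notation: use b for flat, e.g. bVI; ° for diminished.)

iiø7, i7, iv7

B major has the diatonic set B, C#m, D#m, E, F#, G#m, A#dim. B–D#–F#–A# = Bmaj7, A#–C#–E–G# = A#m7b5, F#–A#–C#–E = F#7 and B–D#–F# = B are all diatonic. C#–E–G–B is not: scale degree 2 in B major carries C#m (ii). In B minor the chord on that degree is C#m7b5, so here it functions as iiø7, borrowed from the parallel minor. But B–D–F#–A is foreign: the diatonic I on degree 1 is B, whereas Bm7 comes from B minor. It is labeled i7. E–G–B–D is not: scale degree 4 in B major carries E (IV). In B minor the chord on that degree is Em7, so here it functions as iv7, borrowed from the parallel minor.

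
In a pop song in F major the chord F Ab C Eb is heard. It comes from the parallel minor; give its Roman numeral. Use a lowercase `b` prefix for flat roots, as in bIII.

i7

F is scale degree 1 in F major. Diatonically F major has F (I) on that degree; F–Ab–C–Eb is instead the minor-seventh chord native to F minor, so it takes the label i7.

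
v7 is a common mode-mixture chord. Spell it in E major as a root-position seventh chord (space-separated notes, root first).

v7 is built on scale degree 5, which is B in both E major and its parallel. In E minor the chord on B is B–D–F#–A.

B D F# A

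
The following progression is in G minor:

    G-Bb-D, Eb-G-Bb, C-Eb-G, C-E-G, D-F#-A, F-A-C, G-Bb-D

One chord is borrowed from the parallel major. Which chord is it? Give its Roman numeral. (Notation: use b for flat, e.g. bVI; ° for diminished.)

IV

G minor has the diatonic set Gm, Adim, Bb, Cm, D, Eb, F (with V from harmonic minor). Of the given chords, G–Bb–D = Gm, Eb–G–Bb = Eb, C–Eb–G = Cm, D–F#–A = D and F–A–C = F are diatonic. C–E–G is not: scale degree 4 in G minor carries Cm (iv). In G major the chord on that degree is C, so here it functions as IV, borrowed from the parallel major.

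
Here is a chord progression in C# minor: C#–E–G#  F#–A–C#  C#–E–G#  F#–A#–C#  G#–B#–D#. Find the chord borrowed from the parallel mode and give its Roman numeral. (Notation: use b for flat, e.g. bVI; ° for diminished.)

IV

The diatonic triads in C# minor (with V from harmonic minor) are C#m, D#dim, E, F#m, G#, A, B. Of the given chords, C#–E–G# = C#m, F#–A–C# = F#m and G#–B#–D# = G# are diatonic. But F#–A#–C# is foreign: the diatonic iv on degree 4 is F#m, whereas F# comes from C# major. It is labeled IV.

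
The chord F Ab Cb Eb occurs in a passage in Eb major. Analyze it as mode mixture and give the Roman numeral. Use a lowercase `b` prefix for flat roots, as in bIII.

iiø7

F is scale degree 2 in Eb major. The diatonic chord on degree 2 would be Fm (ii), but F–Ab–Cb–Eb is the half-diminished-seventh chord from Eb minor. As a borrowed chord it is labeled iiø7.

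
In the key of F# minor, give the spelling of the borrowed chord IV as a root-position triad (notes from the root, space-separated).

B D# F#

IV is built on scale degree 4, which is B in both F# minor and its parallel. Stacking thirds in F# major on B gives B–D#–F#.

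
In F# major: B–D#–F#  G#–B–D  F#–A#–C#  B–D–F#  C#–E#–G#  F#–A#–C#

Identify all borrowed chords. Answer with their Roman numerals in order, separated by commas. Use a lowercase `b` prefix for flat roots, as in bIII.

ii°, iv

F# major has the diatonic set F#, G#m, A#m, B, C#, D#m, E#dim. Of the given chords, B–D#–F# = B, F#–A#–C# = F# and C#–E#–G# = C# are diatonic. G#–B–D is not: scale degree 2 in F# major carries G#m (ii). In F# minor the chord on that degree is G#dim, so here it functions as ii°, borrowed from the parallel minor. B–D–F# is not: scale degree 4 in F# major carries B (IV). In F# minor the chord on that degree is Bm, so here it functions as iv, borrowed from the parallel minor.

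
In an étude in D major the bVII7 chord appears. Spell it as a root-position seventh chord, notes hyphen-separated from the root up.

The root of bVII7 is the lowered 7th degree: C# becomes C. Building the dominant-seventh chord from the parallel minor on C: C–E–G–Bb.

C-E-G-Bb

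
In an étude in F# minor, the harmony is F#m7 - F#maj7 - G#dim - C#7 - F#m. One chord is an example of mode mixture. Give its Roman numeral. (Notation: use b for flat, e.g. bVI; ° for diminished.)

Imaj7

The diatonic triads in F# minor (with V from harmonic minor) are F#m, G#dim, A, Bm, C#, D, E. Of the given chords, F#m7, G#dim, C#7 and F#m are diatonic. F#maj7 (F#–A#–C#–E#) is not: scale degree 1 in F# minor carries F#m (i). In F# major the chord on that degree is F#maj7, so here it functions as Imaj7, borrowed from the parallel major.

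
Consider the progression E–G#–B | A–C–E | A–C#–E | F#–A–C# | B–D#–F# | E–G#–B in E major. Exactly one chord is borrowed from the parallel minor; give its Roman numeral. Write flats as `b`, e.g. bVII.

The diatonic triads in E major are E, F#m, G#m, A, B, C#m, D#dim. E–G#–B = E, A–C#–E = A, F#–A–C# = F#m and B–D#–F# = B are all diatonic. A–C–E is not: scale degree 4 in E major carries A (IV). In E minor the chord on that degree is Am, so here it functions as iv, borrowed from the parallel minor.

iv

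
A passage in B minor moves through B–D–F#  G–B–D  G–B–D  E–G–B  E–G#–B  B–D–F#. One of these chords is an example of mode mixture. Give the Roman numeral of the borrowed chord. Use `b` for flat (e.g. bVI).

IV

In B minor (with V from harmonic minor) the diatonic chords are Bm, C#dim, D, Em, F#, G, A. B–D–F# = Bm, G–B–D = G and E–G–B = Em are all diatonic. E–G#–B doesn't fit — on degree 4 B minor would have Em (iv). E is the degree-4 chord of B major, so it is the borrowed IV.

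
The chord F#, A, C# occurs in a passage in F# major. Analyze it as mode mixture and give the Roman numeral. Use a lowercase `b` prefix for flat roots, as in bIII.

F# is scale degree 1 in F# major. Diatonically F# major has F# (I) on that degree; F#–A–C# is instead the minor chord native to F# minor, so it takes the label i.

i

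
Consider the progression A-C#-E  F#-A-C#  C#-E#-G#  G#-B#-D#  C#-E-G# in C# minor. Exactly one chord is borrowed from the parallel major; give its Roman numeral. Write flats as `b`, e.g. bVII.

I

C# minor has the diatonic set C#m, D#dim, E, F#m, G#, A, B (with V from harmonic minor). A–C#–E = A, F#–A–C# = F#m, G#–B#–D# = G# and C#–E–G# = C#m are all diatonic. C#–E#–G# doesn't fit — on degree 1 C# minor would have C#m (i). C# is the degree-1 chord of C# major, so it is the borrowed I.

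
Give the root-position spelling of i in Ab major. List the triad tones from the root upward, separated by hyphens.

Ab-Cb-Eb

The root, Ab, is scale degree 1 — the same note in Ab major and Ab minor; only the chord quality changes. Stacking thirds in Ab minor on Ab gives Ab–Cb–Eb.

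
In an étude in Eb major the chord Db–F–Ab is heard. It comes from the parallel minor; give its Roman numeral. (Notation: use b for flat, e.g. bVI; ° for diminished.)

The root Db is the lowered 7th scale degree — diatonically Eb major has D there. Db–F–Ab is a major chord — the form found in Eb minor, not the diatonic vii° (Ddim). Borrowed into Eb major it is written bVII.

bVII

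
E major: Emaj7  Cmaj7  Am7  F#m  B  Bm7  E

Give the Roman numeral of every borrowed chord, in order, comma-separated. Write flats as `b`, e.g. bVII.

The diatonic triads in E major are E, F#m, G#m, A, B, C#m, D#dim. Emaj7, F#m, B and E are all diatonic. Cmaj7 (C–E–G–B) doesn't fit — on degree 6 E major would have C#m (vi). Cmaj7 is the degree-6 chord of E minor, so it is the borrowed bVImaj7. But Am7 (A–C–E–G) is foreign: the diatonic IV on degree 4 is A, whereas Am7 comes from E minor. It is labeled iv7. Bm7 (B–D–F#–A) doesn't fit — on degree 5 E major would have B (V). Bm7 is the degree-5 chord of E minor, so it is the borrowed v7.

bVImaj7, iv7, v7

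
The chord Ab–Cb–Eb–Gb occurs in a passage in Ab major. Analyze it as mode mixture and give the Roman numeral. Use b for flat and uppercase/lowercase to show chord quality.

i7

Ab is scale degree 1 in Ab major. Ab–Cb–Eb–Gb is a minor-seventh chord — the form found in Ab minor, not the diatonic I (Ab). Borrowed into Ab major it is written i7.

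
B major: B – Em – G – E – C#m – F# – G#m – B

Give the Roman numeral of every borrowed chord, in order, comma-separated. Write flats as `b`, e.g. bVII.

iv, bVI

The diatonic triads in B major are B, C#m, D#m, E, F#, G#m, A#dim. Of the given chords, B, E, C#m, F# and G#m are diatonic. Em (E–G–B) doesn't fit — on degree 4 B major would have E (IV). Em is the degree-4 chord of B minor, so it is the borrowed iv. But G (G–B–D) is foreign: the diatonic vi on degree 6 is G#m, whereas G comes from B minor. It is labeled bVI.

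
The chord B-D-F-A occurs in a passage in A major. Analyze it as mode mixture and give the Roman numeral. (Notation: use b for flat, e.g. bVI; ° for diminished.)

iiø7

The root B is the diatonic 2nd degree of A major; the borrowing shows in the chord quality. The diatonic chord on degree 2 would be Bm (ii), but B–D–F–A is the half-diminished-seventh chord from A minor. As a borrowed chord it is labeled iiø7.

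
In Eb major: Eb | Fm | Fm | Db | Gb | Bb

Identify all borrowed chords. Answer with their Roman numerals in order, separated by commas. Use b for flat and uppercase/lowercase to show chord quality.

Eb major has the diatonic set Eb, Fm, Gm, Ab, Bb, Cm, Ddim. Eb, Fm and Bb are all diatonic. Db (Db–F–Ab) is not: scale degree 7 in Eb major carries Ddim (vii°). In Eb minor the chord on that degree is Db, so here it functions as bVII, borrowed from the parallel minor. Gb (Gb–Bb–Db) doesn't fit — on degree 3 Eb major would have Gm (iii). Gb is the degree-3 chord of Eb minor, so it is the borrowed bIII.

bVII, bIII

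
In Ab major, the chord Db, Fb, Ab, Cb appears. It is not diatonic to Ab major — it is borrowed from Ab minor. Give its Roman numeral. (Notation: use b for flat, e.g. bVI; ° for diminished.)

iv7

Db is scale degree 4 in Ab major. The diatonic chord on degree 4 would be Db (IV), but Db–Fb–Ab–Cb is the minor-seventh chord from Ab minor. As a borrowed chord it is labeled iv7.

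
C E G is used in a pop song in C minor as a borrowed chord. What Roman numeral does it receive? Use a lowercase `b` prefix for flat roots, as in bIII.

I

The root C is the diatonic 1st degree of C minor; the borrowing shows in the chord quality. Diatonically C minor has Cm (i) on that degree; C–E–G is instead the major chord native to C major, so it takes the label I.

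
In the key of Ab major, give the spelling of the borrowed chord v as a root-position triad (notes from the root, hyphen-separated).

The root, Eb, is scale degree 5 — the same note in Ab major and Ab minor; only the chord quality changes. Building the minor chord from the parallel minor on Eb: Eb–Gb–Bb.

Eb-Gb-Bb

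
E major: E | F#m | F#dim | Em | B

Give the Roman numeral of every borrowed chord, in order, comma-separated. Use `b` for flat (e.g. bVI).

E major has the diatonic set E, F#m, G#m, A, B, C#m, D#dim. E, F#m and B all belong to that set. F#dim (F#–A–C) is not: scale degree 2 in E major carries F#m (ii). In E minor the chord on that degree is F#dim, so here it functions as ii°, borrowed from the parallel minor. Em (E–G–B) doesn't fit — on degree 1 E major would have E (I). Em is the degree-1 chord of E minor, so it is the borrowed i.

ii°, i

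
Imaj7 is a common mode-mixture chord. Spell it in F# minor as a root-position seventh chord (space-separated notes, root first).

Imaj7 is built on scale degree 1, which is F# in both F# minor and its parallel. In F# major the chord on F# is F#–A#–C#–E#.

F# A# C# E#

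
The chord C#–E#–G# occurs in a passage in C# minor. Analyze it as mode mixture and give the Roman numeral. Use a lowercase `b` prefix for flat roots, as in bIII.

I

C# is scale degree 1 in C# minor. Diatonically C# minor has C#m (i) on that degree; C#–E#–G# is instead the major chord native to C# major, so it takes the label I.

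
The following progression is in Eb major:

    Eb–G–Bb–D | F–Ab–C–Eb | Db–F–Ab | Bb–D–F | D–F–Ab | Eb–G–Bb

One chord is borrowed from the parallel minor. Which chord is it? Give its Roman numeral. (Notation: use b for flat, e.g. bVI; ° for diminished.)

Eb major has the diatonic set Eb, Fm, Gm, Ab, Bb, Cm, Ddim. Eb–G–Bb–D = Ebmaj7, F–Ab–C–Eb = Fm7, Bb–D–F = Bb, D–F–Ab = Ddim and Eb–G–Bb = Eb are all diatonic. But Db–F–Ab is foreign: the diatonic vii° on degree 7 is Ddim, whereas Db comes from Eb minor. It is labeled bVII.

bVII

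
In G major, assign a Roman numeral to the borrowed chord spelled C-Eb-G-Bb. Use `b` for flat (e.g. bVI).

iv7

C is scale degree 4 in G major. Diatonically G major has C (IV) on that degree; C–Eb–G–Bb is instead the minor-seventh chord native to G minor, so it takes the label iv7.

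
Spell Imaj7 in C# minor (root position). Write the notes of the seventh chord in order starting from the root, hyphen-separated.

C#-E#-G#-B#

The root, C#, is scale degree 1 — the same note in C# minor and C# major; only the chord quality changes. Building the major-seventh chord from the parallel major on C#: C#–E#–G#–B#.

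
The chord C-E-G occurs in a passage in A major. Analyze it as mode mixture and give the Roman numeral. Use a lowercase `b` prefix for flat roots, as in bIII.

The root C is the lowered 3rd scale degree — diatonically A major has C# there. C–E–G is a major chord — the form found in A minor, not the diatonic iii (C#m). Borrowed into A major it is written bIII.

bIII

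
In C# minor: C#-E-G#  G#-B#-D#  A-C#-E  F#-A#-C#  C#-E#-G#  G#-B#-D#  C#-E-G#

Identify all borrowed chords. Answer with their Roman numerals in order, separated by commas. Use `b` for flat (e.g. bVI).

The diatonic triads in C# minor (with V from harmonic minor) are C#m, D#dim, E, F#m, G#, A, B. C#–E–G# = C#m, G#–B#–D# = G# and A–C#–E = A all belong to that set. F#–A#–C# doesn't fit — on degree 4 C# minor would have F#m (iv). F# is the degree-4 chord of C# major, so it is the borrowed IV. But C#–E#–G# is foreign: the diatonic i on degree 1 is C#m, whereas C# comes from C# major. It is labeled I.

IV, I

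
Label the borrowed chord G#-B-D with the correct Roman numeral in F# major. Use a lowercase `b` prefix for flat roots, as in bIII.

The root G# is the diatonic 2nd degree of F# major; the borrowing shows in the chord quality. The diatonic chord on degree 2 would be G#m (ii), but G#–B–D is the diminished chord from F# minor. As a borrowed chord it is labeled ii°.

ii°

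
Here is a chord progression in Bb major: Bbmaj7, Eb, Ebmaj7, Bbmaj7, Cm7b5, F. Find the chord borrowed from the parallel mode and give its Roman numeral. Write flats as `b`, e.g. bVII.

In Bb major the diatonic chords are Bb, Cm, Dm, Eb, F, Gm, Adim. Bbmaj7, Eb, Ebmaj7 and F are all diatonic. Cm7b5 (C–Eb–Gb–Bb) doesn't fit — on degree 2 Bb major would have Cm (ii). Cm7b5 is the degree-2 chord of Bb minor, so it is the borrowed iiø7.

iiø7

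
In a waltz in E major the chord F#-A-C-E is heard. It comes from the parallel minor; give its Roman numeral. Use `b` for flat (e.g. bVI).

iiø7

F# is scale degree 2 in E major. F#–A–C–E is a half-diminished-seventh chord — the form found in E minor, not the diatonic ii (F#m). Borrowed into E major it is written iiø7.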